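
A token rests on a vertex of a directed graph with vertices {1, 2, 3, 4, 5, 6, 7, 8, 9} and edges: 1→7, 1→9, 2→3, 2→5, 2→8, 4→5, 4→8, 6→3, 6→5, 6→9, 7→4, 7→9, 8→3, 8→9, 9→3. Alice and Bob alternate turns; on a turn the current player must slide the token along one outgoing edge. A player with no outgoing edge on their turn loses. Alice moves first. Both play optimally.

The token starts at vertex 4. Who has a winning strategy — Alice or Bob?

Alice wins.

Label each position W (a win for the player to move) or L (a loss). A position with no legal move is L; any other position is W exactly when some move reaches an L, and L when every move reaches a W.
Every edge goes from a vertex to one that appears earlier in the order 5, 3, 9, 6, 8, 4, 7, 2, 1, so processing vertices in that order labels each vertex after all of its successors.
5: no outgoing edge → L
3: no outgoing edge → L
9: reaches L-position 3 → W
6: reaches L-position 3 → W
8: reaches L-position 3 → W
4: reaches L-position 5 → W
7: only reaches 4(W), 9(W), all W → L
2: reaches L-position 3 → W
1: reaches L-position 7 → W
The starting position 4 is W: Alice should move to 5, handing over an L position.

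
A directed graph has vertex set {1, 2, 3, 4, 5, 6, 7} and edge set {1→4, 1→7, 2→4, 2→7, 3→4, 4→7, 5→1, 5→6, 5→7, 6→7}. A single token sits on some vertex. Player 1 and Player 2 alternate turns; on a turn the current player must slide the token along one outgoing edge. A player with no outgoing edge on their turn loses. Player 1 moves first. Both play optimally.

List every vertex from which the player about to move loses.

Work bottom-up. With no move the player to move loses. Otherwise the position is W if at least one move leads to an L position for the opponent, and L if every move leads to a W.
Every edge goes from a vertex to one that appears earlier in the order 7, 4, 3, 1, 6, 5, 2, so processing vertices in that order labels each vertex after all of its successors.
7: no outgoing edge → L
4: can move to 7, which is L ⇒ W
3: the only move is to 4(W), a W ⇒ L
1: can move to 7, which is L ⇒ W
6: can move to 7, which is L ⇒ W
5: can move to 7, which is L ⇒ W
2: can move to 7, which is L ⇒ W
Reading off the rows marked L gives the requested list; there are 2 such vertices.

3, 7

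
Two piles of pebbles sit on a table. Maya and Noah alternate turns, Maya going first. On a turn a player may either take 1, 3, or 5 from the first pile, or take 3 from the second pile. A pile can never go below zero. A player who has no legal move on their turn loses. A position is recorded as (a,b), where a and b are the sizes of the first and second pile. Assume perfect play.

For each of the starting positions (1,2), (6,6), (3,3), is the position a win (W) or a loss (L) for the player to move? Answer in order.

(1,2): W, (6,6): L, (3,3): L

Compute win/loss labels from the base case upward. A position with no move is L. Any other position is W if it can reach an L in one move, else L.
No move ever increases a pile, so every position that can arise here has a ≤ 6 and b ≤ 6; it is enough to label the cells with 0 ≤ a ≤ 6 and 0 ≤ b ≤ 6.
Every move lowers a or b (never raises either), so fill the grid row by row in increasing a, and left to right within a row: each cell's successors are then already labelled.
      b=0  b=1  b=2  b=3  b=4  b=5  b=6
a=0:    L    L    L    W    W    W    L
a=1:    W    W    W    L    L    L    W
a=2:    L    L    L    W    W    W    L
a=3:    W    W    W    L    L    L    W
a=4:    L    L    L    W    W    W    L
a=5:    W    W    W    L    L    L    W
a=6:    L    L    L    W    W    W    L
Cells with no legal move (terminal, hence L): (0,0), (0,1), (0,2).
The remaining L cells, each justified by listing all of its moves:
(0,6): L (sole option (0,3)(W) is W)
(1,3): L (options (0,3)(W), (1,0)(W) are all W)
(1,4): L (options (0,4)(W), (1,1)(W) are all W)
(1,5): L (options (0,5)(W), (1,2)(W) are all W)
(2,0): L (sole option (1,0)(W) is W)
(2,1): L (sole option (1,1)(W) is W)
(2,2): L (sole option (1,2)(W) is W)
(2,6): L (options (1,6)(W), (2,3)(W) are all W)
(3,3): L (options (2,3)(W), (0,3)(W), (3,0)(W) are all W)
(3,4): L (options (2,4)(W), (0,4)(W), (3,1)(W) are all W)
(3,5): L (options (2,5)(W), (0,5)(W), (3,2)(W) are all W)
(4,0): L (options (3,0)(W), (1,0)(W) are all W)
(4,1): L (options (3,1)(W), (1,1)(W) are all W)
(4,2): L (options (3,2)(W), (1,2)(W) are all W)
(4,6): L (options (3,6)(W), (1,6)(W), (4,3)(W) are all W)
(5,3): L (options (4,3)(W), (2,3)(W), (0,3)(W), (5,0)(W) are all W)
(5,4): L (options (4,4)(W), (2,4)(W), (0,4)(W), (5,1)(W) are all W)
(5,5): L (options (4,5)(W), (2,5)(W), (0,5)(W), (5,2)(W) are all W)
(6,0): L (options (5,0)(W), (3,0)(W), (1,0)(W) are all W)
(6,1): L (options (5,1)(W), (3,1)(W), (1,1)(W) are all W)
(6,2): L (options (5,2)(W), (3,2)(W), (1,2)(W) are all W)
(6,6): L (options (5,6)(W), (3,6)(W), (1,6)(W), (6,3)(W) are all W)
Every other cell has at least one move into one of the L cells above, so it is W.
(1,2): the move to (0,2) reaches an L cell, so W
(6,6): one of the L cells justified above, so L
(3,3): one of the L cells justified above, so L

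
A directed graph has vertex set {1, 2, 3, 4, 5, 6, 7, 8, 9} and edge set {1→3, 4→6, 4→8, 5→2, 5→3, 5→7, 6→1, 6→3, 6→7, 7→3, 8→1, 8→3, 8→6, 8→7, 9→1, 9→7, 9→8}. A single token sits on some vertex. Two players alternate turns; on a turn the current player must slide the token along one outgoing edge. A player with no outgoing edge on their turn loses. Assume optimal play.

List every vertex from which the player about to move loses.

2, 3, 4, 9

Classify positions by backward induction: terminal positions (no move available) are L. From any other position, the mover wins iff some move reaches an L.
Every edge goes from a vertex to one that appears earlier in the order 3, 2, 1, 7, 6, 5, 8, 4, 9, so processing vertices in that order labels each vertex after all of its successors.
3: no outgoing edge → L
2: no outgoing edge → L
1: W (go to 3, an L position)
7: W (go to 3, an L position)
6: W (go to 3, an L position)
5: W (go to 2, an L position)
8: W (go to 3, an L position)
4: L (options 8(W), 6(W) are all W)
9: L (options 8(W), 7(W), 1(W) are all W)
The losing starting vertices are exactly the entries labelled L in this table (4 of them).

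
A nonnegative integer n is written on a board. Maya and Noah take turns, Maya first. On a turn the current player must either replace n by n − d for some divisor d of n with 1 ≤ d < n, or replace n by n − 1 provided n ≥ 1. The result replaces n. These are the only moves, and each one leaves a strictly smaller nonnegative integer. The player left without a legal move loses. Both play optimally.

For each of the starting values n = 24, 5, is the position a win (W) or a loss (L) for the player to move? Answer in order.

24: W, 5: L

Classify positions by backward induction: terminal positions (no move available) are L. From any other position, the mover wins iff some move reaches an L.
n=0: no move → L
n=1: can move to 0, which is L ⇒ W
n=2: the only move is to 1(W), a W ⇒ L
n=3: can move to 2, which is L ⇒ W
n=4: can move to 2, which is L ⇒ W
n=5: the only move is to 4(W), a W ⇒ L
n=6: can move to 5, which is L ⇒ W
n=7: the only move is to 6(W), a W ⇒ L
n=8: can move to 7, which is L ⇒ W
n=9: moves to 6(W), 8(W); every one is W ⇒ L
n=10: can move to 5, which is L ⇒ W
n=11: the only move is to 10(W), a W ⇒ L
n=12: can move to 9, which is L ⇒ W
n=13: the only move is to 12(W), a W ⇒ L
n=14: can move to 7, which is L ⇒ W
n=15: moves to 10(W), 12(W), 14(W); every one is W ⇒ L
n=16: can move to 15, which is L ⇒ W
n=17: the only move is to 16(W), a W ⇒ L
n=18: can move to 9, which is L ⇒ W
n=19: the only move is to 18(W), a W ⇒ L
n=20: can move to 15, which is L ⇒ W
n=21: moves to 14(W), 18(W), 20(W); every one is W ⇒ L
n=22: can move to 11, which is L ⇒ W
n=23: the only move is to 22(W), a W ⇒ L
n=24: can move to 21, which is L ⇒ W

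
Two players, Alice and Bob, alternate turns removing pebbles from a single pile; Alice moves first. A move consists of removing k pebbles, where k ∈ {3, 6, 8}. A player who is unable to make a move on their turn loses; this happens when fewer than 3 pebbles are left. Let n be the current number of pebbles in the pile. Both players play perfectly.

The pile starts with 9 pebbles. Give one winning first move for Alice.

Remove 8, leaving 1.

Positions with no move are L. A position that does have a move is losing for the player to move precisely when every available move leads to a winning position for the opponent. Fill in the labels:
n=0: no move → L
n=1: no move → L
n=2: no move → L
n=3: reaches L-position 0 → W
n=4: reaches L-position 1 → W
n=5: reaches L-position 2 → W
n=6: reaches L-position 0 → W
n=7: reaches L-position 1 → W
n=8: reaches L-position 2 → W
n=9: reaches L-position 1 → W
From 9, the L positions reachable in one move are: 1.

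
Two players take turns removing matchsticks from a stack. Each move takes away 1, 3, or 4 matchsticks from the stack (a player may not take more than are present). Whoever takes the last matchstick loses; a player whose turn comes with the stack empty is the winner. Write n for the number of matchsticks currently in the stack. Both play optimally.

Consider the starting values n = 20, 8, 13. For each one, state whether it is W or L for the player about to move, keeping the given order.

20: W, 8: L, 13: W

Work bottom-up. With no move the player to move wins. Otherwise the position is W if at least one move leads to an L position for the opponent, and L if every move leads to a W.
n=0: no move; the opponent has just taken the last matchstick and therefore loses → W
n=1: →0(W) only, which is W, so L
n=2: →1(L), so W
n=3: →2(W), 0(W) — all W, so L
n=4: →3(L), so W
n=5: →1(L), so W
n=6: →3(L), so W
n=7: →3(L), so W
n=8: →7(W), 5(W), 4(W) — all W, so L
n=9: →8(L), so W
n=10: →9(W), 7(W), 6(W) — all W, so L
n=11: →10(L), so W
n=12: →8(L), so W
n=13: →10(L), so W
n=14: →10(L), so W
n=15: →14(W), 12(W), 11(W) — all W, so L
n=16: →15(L), so W
n=17: →16(W), 14(W), 13(W) — all W, so L
n=18: →17(L), so W
n=19: →15(L), so W
n=20: →17(L), so W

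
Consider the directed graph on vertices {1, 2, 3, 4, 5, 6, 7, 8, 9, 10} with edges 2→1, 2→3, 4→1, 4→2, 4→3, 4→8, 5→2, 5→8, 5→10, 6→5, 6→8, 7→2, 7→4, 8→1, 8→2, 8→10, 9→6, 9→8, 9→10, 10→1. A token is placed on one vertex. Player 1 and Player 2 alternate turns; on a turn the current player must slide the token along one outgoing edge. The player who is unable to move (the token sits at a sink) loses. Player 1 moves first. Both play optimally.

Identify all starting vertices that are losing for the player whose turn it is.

Use the standard recursion: the mover loses at a terminal position; elsewhere, the mover wins exactly when some move hands the opponent an L position.
Every edge goes from a vertex to one that appears earlier in the order 1, 3, 2, 10, 8, 5, 6, 9, 4, 7, so processing vertices in that order labels each vertex after all of its successors.
1: no outgoing edge → L
3: no outgoing edge → L
2: →3(L), so W
10: →1(L), so W
8: →1(L), so W
5: →8(W), 10(W), 2(W) — all W, so L
6: →5(L), so W
9: →6(W), 8(W), 10(W) — all W, so L
4: →3(L), so W
7: →4(W), 2(W) — all W, so L
Reading off the rows marked L gives the requested list; there are 5 such vertices.

1, 3, 5, 7, 9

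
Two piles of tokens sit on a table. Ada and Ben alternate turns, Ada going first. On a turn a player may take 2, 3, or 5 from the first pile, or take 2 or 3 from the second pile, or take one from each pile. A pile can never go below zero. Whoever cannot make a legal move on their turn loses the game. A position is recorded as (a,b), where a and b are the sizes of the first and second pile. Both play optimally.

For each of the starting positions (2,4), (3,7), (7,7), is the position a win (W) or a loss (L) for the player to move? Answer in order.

Positions with no move are L. A position that does have a move is losing for the player to move precisely when every available move leads to a winning position for the opponent. Fill in the labels:
No move ever increases a pile, so every position that can arise here has a ≤ 7 and b ≤ 7; it is enough to label the cells with 0 ≤ a ≤ 7 and 0 ≤ b ≤ 7.
Every move lowers a or b (never raises either), so fill the grid row by row in increasing a, and left to right within a row: each cell's successors are then already labelled.
      b=0  b=1  b=2  b=3  b=4  b=5  b=6  b=7
a=0:    L    L    W    W    W    L    L    W
a=1:    L    W    W    W    L    L    W    W
a=2:    W    W    L    L    W    W    W    L
a=3:    W    W    L    W    W    W    W    L
a=4:    W    L    W    W    W    W    L    W
a=5:    W    W    W    W    L    W    W    W
a=6:    W    W    W    L    W    W    W    W
a=7:    L    W    W    W    W    L    W    W
Cells with no legal move (terminal, hence L): (0,0), (0,1), (1,0).
The remaining L cells, each justified by listing all of its moves:
(0,5): →(0,3)(W), (0,2)(W) — all W, so L
(0,6): →(0,4)(W), (0,3)(W) — all W, so L
(1,4): →(1,2)(W), (1,1)(W), (0,3)(W) — all W, so L
(1,5): →(1,3)(W), (1,2)(W), (0,4)(W) — all W, so L
(2,2): →(0,2)(W), (2,0)(W), (1,1)(W) — all W, so L
(2,3): →(0,3)(W), (2,1)(W), (2,0)(W), (1,2)(W) — all W, so L
(2,7): →(0,7)(W), (2,5)(W), (2,4)(W), (1,6)(W) — all W, so L
(3,2): →(1,2)(W), (0,2)(W), (3,0)(W), (2,1)(W) — all W, so L
(3,7): →(1,7)(W), (0,7)(W), (3,5)(W), (3,4)(W), (2,6)(W) — all W, so L
(4,1): →(2,1)(W), (1,1)(W), (3,0)(W) — all W, so L
(4,6): →(2,6)(W), (1,6)(W), (4,4)(W), (4,3)(W), (3,5)(W) — all W, so L
(5,4): →(3,4)(W), (2,4)(W), (0,4)(W), (5,2)(W), (5,1)(W), (4,3)(W) — all W, so L
(6,3): →(4,3)(W), (3,3)(W), (1,3)(W), (6,1)(W), (6,0)(W), (5,2)(W) — all W, so L
(7,0): →(5,0)(W), (4,0)(W), (2,0)(W) — all W, so L
(7,5): →(5,5)(W), (4,5)(W), (2,5)(W), (7,3)(W), (7,2)(W), (6,4)(W) — all W, so L
Every other cell has at least one move into one of the L cells above, so it is W.
(2,4): the move to (2,2) reaches an L cell, so W
(3,7): one of the L cells justified above, so L
(7,7): the move to (2,7) reaches an L cell, so W

(2,4): W, (3,7): L, (7,7): W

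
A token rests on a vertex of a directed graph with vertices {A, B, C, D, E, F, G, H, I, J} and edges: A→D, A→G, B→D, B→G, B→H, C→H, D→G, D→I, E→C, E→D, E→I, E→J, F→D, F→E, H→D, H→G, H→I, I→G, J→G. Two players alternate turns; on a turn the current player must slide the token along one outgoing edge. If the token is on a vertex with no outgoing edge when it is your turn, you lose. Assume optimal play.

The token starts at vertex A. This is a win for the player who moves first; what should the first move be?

Move to G.

Classify positions by backward induction: terminal positions (no move available) are L. From any other position, the mover wins iff some move reaches an L.
Every edge goes from a vertex to one that appears earlier in the order G, I, D, A, H, J, C, B, E, F, so processing vertices in that order labels each vertex after all of its successors.
G: no outgoing edge → L
I: reaches L-position G → W
D: reaches L-position G → W
A: reaches L-position G → W
H: reaches L-position G → W
J: reaches L-position G → W
C: only reaches H(W), which is W → L
B: reaches L-position G → W
E: reaches L-position C → W
F: only reaches E(W), D(W), all W → L
From A, the L positions reachable in one move are: G.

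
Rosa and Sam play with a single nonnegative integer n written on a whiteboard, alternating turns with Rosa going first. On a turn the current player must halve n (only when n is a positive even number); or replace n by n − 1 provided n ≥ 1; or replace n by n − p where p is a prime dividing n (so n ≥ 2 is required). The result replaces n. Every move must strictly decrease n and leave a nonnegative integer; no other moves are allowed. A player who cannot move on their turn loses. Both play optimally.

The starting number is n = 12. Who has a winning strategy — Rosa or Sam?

Use the standard recursion: the mover loses at a terminal position; elsewhere, the mover wins exactly when some move hands the opponent an L position.
n=0: no move → L
n=1: W (go to 0, an L position)
n=2: W (go to 0, an L position)
n=3: W (go to 0, an L position)
n=4: L (options 2(W), 3(W) are all W)
n=5: W (go to 0, an L position)
n=6: W (go to 4, an L position)
n=7: W (go to 0, an L position)
n=8: W (go to 4, an L position)
n=9: L (options 6(W), 8(W) are all W)
n=10: W (go to 9, an L position)
n=11: W (go to 0, an L position)
n=12: W (go to 9, an L position)
From 12 Rosa can move to 9, reaching an L position.

Rosa wins.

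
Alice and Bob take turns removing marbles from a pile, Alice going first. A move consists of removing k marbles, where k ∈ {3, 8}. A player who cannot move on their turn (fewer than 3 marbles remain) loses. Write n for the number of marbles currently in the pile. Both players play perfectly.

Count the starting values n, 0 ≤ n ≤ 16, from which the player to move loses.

Work bottom-up. With no move the player to move loses. Otherwise the position is W if at least one move leads to an L position for the opponent, and L if every move leads to a W.
n=0: no move → L
n=1: no move → L
n=2: no move → L
n=3: reaches L-position 0 → W
n=4: reaches L-position 1 → W
n=5: reaches L-position 2 → W
n=6: only reaches 3(W), which is W → L
n=7: only reaches 4(W), which is W → L
n=8: reaches L-position 0 → W
n=9: reaches L-position 6 → W
n=10: reaches L-position 7 → W
n=11: only reaches 8(W), 3(W), all W → L
n=12: only reaches 9(W), 4(W), all W → L
n=13: only reaches 10(W), 5(W), all W → L
n=14: reaches L-position 11 → W
n=15: reaches L-position 12 → W
n=16: reaches L-position 13 → W
L entries with 0 ≤ n ≤ 16: n = 0, 1, 2, 6, 7, 11, 12, 13; that makes 8.

8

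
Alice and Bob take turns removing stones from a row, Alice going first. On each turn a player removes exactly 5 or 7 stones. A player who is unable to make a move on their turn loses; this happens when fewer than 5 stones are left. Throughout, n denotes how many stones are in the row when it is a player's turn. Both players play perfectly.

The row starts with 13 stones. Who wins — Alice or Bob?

Compute win/loss labels from the base case upward. A position with no move is L. Any other position is W if it can reach an L in one move, else L.
n=0: no move → L
n=1: no move → L
n=2: no move → L
n=3: no move → L
n=4: no move → L
n=5: reaches L-position 0 → W
n=6: reaches L-position 1 → W
n=7: reaches L-position 2 → W
n=8: reaches L-position 3 → W
n=9: reaches L-position 4 → W
n=10: reaches L-position 3 → W
n=11: reaches L-position 4 → W
n=12: only reaches 7(W), 5(W), all W → L
n=13: only reaches 8(W), 6(W), all W → L
The starting position 13 is L: whatever Alice does, the opponent receives a W position.

Bob wins.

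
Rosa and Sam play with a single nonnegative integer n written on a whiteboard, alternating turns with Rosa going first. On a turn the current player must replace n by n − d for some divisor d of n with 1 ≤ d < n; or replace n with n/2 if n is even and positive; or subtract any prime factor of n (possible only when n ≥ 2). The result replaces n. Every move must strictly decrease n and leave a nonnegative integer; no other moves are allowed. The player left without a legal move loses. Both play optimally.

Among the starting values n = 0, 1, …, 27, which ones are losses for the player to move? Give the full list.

0, 1, 4, 9, 14, 20, 26

Positions with no move are L. A position that does have a move is losing for the player to move precisely when every available move leads to a winning position for the opponent. Fill in the labels:
n=0: no move → L
n=1: no move → L
n=2: can move to 0, which is L ⇒ W
n=3: can move to 0, which is L ⇒ W
n=4: moves to 2(W), 3(W); every one is W ⇒ L
n=5: can move to 0, which is L ⇒ W
n=6: can move to 4, which is L ⇒ W
n=7: can move to 0, which is L ⇒ W
n=8: can move to 4, which is L ⇒ W
n=9: moves to 6(W), 8(W); every one is W ⇒ L
n=10: can move to 9, which is L ⇒ W
n=11: can move to 0, which is L ⇒ W
n=12: can move to 9, which is L ⇒ W
n=13: can move to 0, which is L ⇒ W
n=14: moves to 7(W), 12(W), 13(W); every one is W ⇒ L
n=15: can move to 14, which is L ⇒ W
n=16: can move to 14, which is L ⇒ W
n=17: can move to 0, which is L ⇒ W
n=18: can move to 9, which is L ⇒ W
n=19: can move to 0, which is L ⇒ W
n=20: moves to 10(W), 15(W), 16(W), 18(W), 19(W); every one is W ⇒ L
n=21: can move to 14, which is L ⇒ W
n=22: can move to 20, which is L ⇒ W
n=23: can move to 0, which is L ⇒ W
n=24: can move to 20, which is L ⇒ W
n=25: can move to 20, which is L ⇒ W
n=26: moves to 13(W), 24(W), 25(W); every one is W ⇒ L
n=27: can move to 26, which is L ⇒ W
Reading off the rows marked L gives the requested list; there are 7 such values of n.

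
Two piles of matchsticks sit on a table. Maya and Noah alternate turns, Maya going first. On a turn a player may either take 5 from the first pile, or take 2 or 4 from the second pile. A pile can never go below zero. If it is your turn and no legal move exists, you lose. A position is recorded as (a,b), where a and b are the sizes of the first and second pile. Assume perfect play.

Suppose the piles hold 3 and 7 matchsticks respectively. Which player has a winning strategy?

Noah wins.

Positions with no move are L. A position that does have a move is losing for the player to move precisely when every available move leads to a winning position for the opponent. Fill in the labels:
No move ever increases a pile, so every position that can arise here has a ≤ 3 and b ≤ 7; it is enough to label the cells with 0 ≤ a ≤ 3 and 0 ≤ b ≤ 7.
Every move lowers a or b (never raises either), so fill the grid row by row in increasing a, and left to right within a row: each cell's successors are then already labelled.
      b=0  b=1  b=2  b=3  b=4  b=5  b=6  b=7
a=0:    L    L    W    W    W    W    L    L
a=1:    L    L    W    W    W    W    L    L
a=2:    L    L    W    W    W    W    L    L
a=3:    L    L    W    W    W    W    L    L
Cells with no legal move (terminal, hence L): (0,0), (0,1), (1,0), (1,1), (2,0), (2,1), (3,0), (3,1).
The remaining L cells, each justified by listing all of its moves:
(0,6): →(0,4)(W), (0,2)(W) — all W, so L
(0,7): →(0,5)(W), (0,3)(W) — all W, so L
(1,6): →(1,4)(W), (1,2)(W) — all W, so L
(1,7): →(1,5)(W), (1,3)(W) — all W, so L
(2,6): →(2,4)(W), (2,2)(W) — all W, so L
(2,7): →(2,5)(W), (2,3)(W) — all W, so L
(3,6): →(3,4)(W), (3,2)(W) — all W, so L
(3,7): →(3,5)(W), (3,3)(W) — all W, so L
Every other cell has at least one move into one of the L cells above, so it is W.
Every move from (3,7) reaches a W position, so the mover loses.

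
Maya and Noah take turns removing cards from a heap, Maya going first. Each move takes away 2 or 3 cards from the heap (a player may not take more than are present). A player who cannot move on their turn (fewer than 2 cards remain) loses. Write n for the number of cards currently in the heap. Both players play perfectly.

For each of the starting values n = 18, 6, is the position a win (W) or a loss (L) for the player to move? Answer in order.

Label each position W (a win for the player to move) or L (a loss). A position with no legal move is L; any other position is W exactly when some move reaches an L, and L when every move reaches a W.
n=0: no move → L
n=1: no move → L
n=2: can move to 0, which is L ⇒ W
n=3: can move to 1, which is L ⇒ W
n=4: can move to 1, which is L ⇒ W
n=5: moves to 3(W), 2(W); every one is W ⇒ L
n=6: moves to 4(W), 3(W); every one is W ⇒ L
n=7: can move to 5, which is L ⇒ W
n=8: can move to 6, which is L ⇒ W
n=9: can move to 6, which is L ⇒ W
n=10: moves to 8(W), 7(W); every one is W ⇒ L
n=11: moves to 9(W), 8(W); every one is W ⇒ L
n=12: can move to 10, which is L ⇒ W
n=13: can move to 11, which is L ⇒ W
n=14: can move to 11, which is L ⇒ W
n=15: moves to 13(W), 12(W); every one is W ⇒ L
n=16: moves to 14(W), 13(W); every one is W ⇒ L
n=17: can move to 15, which is L ⇒ W
n=18: can move to 16, which is L ⇒ W

18: W, 6: L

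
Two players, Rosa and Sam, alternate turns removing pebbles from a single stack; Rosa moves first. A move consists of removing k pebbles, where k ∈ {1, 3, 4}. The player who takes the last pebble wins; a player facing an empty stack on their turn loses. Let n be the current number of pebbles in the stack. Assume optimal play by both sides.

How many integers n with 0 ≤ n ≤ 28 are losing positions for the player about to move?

Compute win/loss labels from the base case upward. A position with no move is L. Any other position is W if it can reach an L in one move, else L.
n=0: no move → L
n=1: reaches L-position 0 → W
n=2: only reaches 1(W), which is W → L
n=3: reaches L-position 2 → W
n=4: reaches L-position 0 → W
n=5: reaches L-position 2 → W
n=6: reaches L-position 2 → W
n=7: only reaches 6(W), 4(W), 3(W), all W → L
n=8: reaches L-position 7 → W
n=9: only reaches 8(W), 6(W), 5(W), all W → L
n=10: reaches L-position 9 → W
n=11: reaches L-position 7 → W
n=12: reaches L-position 9 → W
n=13: reaches L-position 9 → W
n=14: only reaches 13(W), 11(W), 10(W), all W → L
n=15: reaches L-position 14 → W
n=16: only reaches 15(W), 13(W), 12(W), all W → L
n=17: reaches L-position 16 → W
n=18: reaches L-position 14 → W
n=19: reaches L-position 16 → W
n=20: reaches L-position 16 → W
n=21: only reaches 20(W), 18(W), 17(W), all W → L
n=22: reaches L-position 21 → W
n=23: only reaches 22(W), 20(W), 19(W), all W → L
n=24: reaches L-position 23 → W
n=25: reaches L-position 21 → W
n=26: reaches L-position 23 → W
n=27: reaches L-position 23 → W
n=28: only reaches 27(W), 25(W), 24(W), all W → L
L entries with 0 ≤ n ≤ 28: n = 0, 2, 7, 9, 14, 16, 21, 23, 28; that makes 9.

9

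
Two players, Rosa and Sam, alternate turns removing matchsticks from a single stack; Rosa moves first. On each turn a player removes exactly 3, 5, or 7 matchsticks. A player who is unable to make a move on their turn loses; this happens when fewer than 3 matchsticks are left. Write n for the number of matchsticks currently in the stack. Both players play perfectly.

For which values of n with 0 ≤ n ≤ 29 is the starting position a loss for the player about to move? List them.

0, 1, 2, 10, 11, 12, 20, 21, 22

Classify positions by backward induction: terminal positions (no move available) are L. From any other position, the mover wins iff some move reaches an L.
n=0: no move → L
n=1: no move → L
n=2: no move → L
n=3: W (go to 0, an L position)
n=4: W (go to 1, an L position)
n=5: W (go to 2, an L position)
n=6: W (go to 1, an L position)
n=7: W (go to 2, an L position)
n=8: W (go to 1, an L position)
n=9: W (go to 2, an L position)
n=10: L (options 7(W), 5(W), 3(W) are all W)
n=11: L (options 8(W), 6(W), 4(W) are all W)
n=12: L (options 9(W), 7(W), 5(W) are all W)
n=13: W (go to 10, an L position)
n=14: W (go to 11, an L position)
n=15: W (go to 12, an L position)
n=16: W (go to 11, an L position)
n=17: W (go to 12, an L position)
n=18: W (go to 11, an L position)
n=19: W (go to 12, an L position)
n=20: L (options 17(W), 15(W), 13(W) are all W)
n=21: L (options 18(W), 16(W), 14(W) are all W)
n=22: L (options 19(W), 17(W), 15(W) are all W)
n=23: W (go to 20, an L position)
n=24: W (go to 21, an L position)
n=25: W (go to 22, an L position)
n=26: W (go to 21, an L position)
n=27: W (go to 22, an L position)
n=28: W (go to 21, an L position)
n=29: W (go to 22, an L position)
The losing starting values of n are exactly the entries labelled L in this table (9 of them).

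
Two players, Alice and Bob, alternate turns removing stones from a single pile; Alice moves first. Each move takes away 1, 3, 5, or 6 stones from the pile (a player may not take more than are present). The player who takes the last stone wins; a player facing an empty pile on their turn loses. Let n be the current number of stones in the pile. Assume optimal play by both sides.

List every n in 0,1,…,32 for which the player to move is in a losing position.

0, 2, 4, 11, 13, 15, 22, 24, 26

Positions with no move are L. A position that does have a move is losing for the player to move precisely when every available move leads to a winning position for the opponent. Fill in the labels:
n=0: no move → L
n=1: can move to 0, which is L ⇒ W
n=2: the only move is to 1(W), a W ⇒ L
n=3: can move to 2, which is L ⇒ W
n=4: moves to 3(W), 1(W); every one is W ⇒ L
n=5: can move to 4, which is L ⇒ W
n=6: can move to 0, which is L ⇒ W
n=7: can move to 4, which is L ⇒ W
n=8: can move to 2, which is L ⇒ W
n=9: can move to 4, which is L ⇒ W
n=10: can move to 4, which is L ⇒ W
n=11: moves to 10(W), 8(W), 6(W), 5(W); every one is W ⇒ L
n=12: can move to 11, which is L ⇒ W
n=13: moves to 12(W), 10(W), 8(W), 7(W); every one is W ⇒ L
n=14: can move to 13, which is L ⇒ W
n=15: moves to 14(W), 12(W), 10(W), 9(W); every one is W ⇒ L
n=16: can move to 15, which is L ⇒ W
n=17: can move to 11, which is L ⇒ W
n=18: can move to 15, which is L ⇒ W
n=19: can move to 13, which is L ⇒ W
n=20: can move to 15, which is L ⇒ W
n=21: can move to 15, which is L ⇒ W
n=22: moves to 21(W), 19(W), 17(W), 16(W); every one is W ⇒ L
n=23: can move to 22, which is L ⇒ W
n=24: moves to 23(W), 21(W), 19(W), 18(W); every one is W ⇒ L
n=25: can move to 24, which is L ⇒ W
n=26: moves to 25(W), 23(W), 21(W), 20(W); every one is W ⇒ L
n=27: can move to 26, which is L ⇒ W
n=28: can move to 22, which is L ⇒ W
n=29: can move to 26, which is L ⇒ W
n=30: can move to 24, which is L ⇒ W
n=31: can move to 26, which is L ⇒ W
n=32: can move to 26, which is L ⇒ W
Reading off the rows marked L gives the requested list; there are 9 such values of n.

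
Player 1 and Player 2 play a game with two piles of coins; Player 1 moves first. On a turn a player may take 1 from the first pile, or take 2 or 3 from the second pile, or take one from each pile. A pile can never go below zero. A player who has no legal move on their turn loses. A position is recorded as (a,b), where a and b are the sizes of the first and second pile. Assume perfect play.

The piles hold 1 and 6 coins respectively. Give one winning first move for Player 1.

Move to (0,6).

Build the W/L table. Terminal = L. A non-terminal position is W if it has a move to some L; otherwise it is L.
No move ever increases a pile, so every position that can arise here has a ≤ 1 and b ≤ 6; it is enough to label the cells with 0 ≤ a ≤ 1 and 0 ≤ b ≤ 6.
Every move lowers a or b (never raises either), so fill the grid row by row in increasing a, and left to right within a row: each cell's successors are then already labelled.
      b=0  b=1  b=2  b=3  b=4  b=5  b=6
a=0:    L    L    W    W    W    L    L
a=1:    W    W    W    L    L    W    W
Cells with no legal move (terminal, hence L): (0,0), (0,1).
The remaining L cells, each justified by listing all of its moves:
(0,5): →(0,3)(W), (0,2)(W) — all W, so L
(0,6): →(0,4)(W), (0,3)(W) — all W, so L
(1,3): →(0,3)(W), (1,1)(W), (1,0)(W), (0,2)(W) — all W, so L
(1,4): →(0,4)(W), (1,2)(W), (1,1)(W), (0,3)(W) — all W, so L
Every other cell has at least one move into one of the L cells above, so it is W.
From (1,6), the L positions reachable in one move are: (0,6), (1,4), (1,3), (0,5). Any move reaching one of these is winning.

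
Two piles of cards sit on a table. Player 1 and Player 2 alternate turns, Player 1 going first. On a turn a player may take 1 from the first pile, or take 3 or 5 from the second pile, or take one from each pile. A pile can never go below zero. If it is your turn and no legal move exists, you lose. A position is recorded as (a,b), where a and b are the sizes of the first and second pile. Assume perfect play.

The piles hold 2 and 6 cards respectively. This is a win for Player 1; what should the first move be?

Build the W/L table. Terminal = L. A non-terminal position is W if it has a move to some L; otherwise it is L.
No move ever increases a pile, so every position that can arise here has a ≤ 2 and b ≤ 6; it is enough to label the cells with 0 ≤ a ≤ 2 and 0 ≤ b ≤ 6.
Every move lowers a or b (never raises either), so fill the grid row by row in increasing a, and left to right within a row: each cell's successors are then already labelled.
      b=0  b=1  b=2  b=3  b=4  b=5  b=6
a=0:    L    L    L    W    W    W    W
a=1:    W    W    W    W    L    L    L
a=2:    L    L    L    W    W    W    W
Cells with no legal move (terminal, hence L): (0,0), (0,1), (0,2).
The remaining L cells, each justified by listing all of its moves:
(1,4): L (options (0,4)(W), (1,1)(W), (0,3)(W) are all W)
(1,5): L (options (0,5)(W), (1,2)(W), (1,0)(W), (0,4)(W) are all W)
(1,6): L (options (0,6)(W), (1,3)(W), (1,1)(W), (0,5)(W) are all W)
(2,0): L (sole option (1,0)(W) is W)
(2,1): L (options (1,1)(W), (1,0)(W) are all W)
(2,2): L (options (1,2)(W), (1,1)(W) are all W)
Every other cell has at least one move into one of the L cells above, so it is W.
From (2,6), the L positions reachable in one move are: (1,6), (2,1), (1,5). Any move reaching one of these is winning.

Move to (1,6).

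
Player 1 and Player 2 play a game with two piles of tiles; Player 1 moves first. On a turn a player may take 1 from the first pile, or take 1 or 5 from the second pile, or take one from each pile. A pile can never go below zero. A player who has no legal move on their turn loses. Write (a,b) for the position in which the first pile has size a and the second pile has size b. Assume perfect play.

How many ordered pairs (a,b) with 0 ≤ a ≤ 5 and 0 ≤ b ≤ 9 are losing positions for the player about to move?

15

Use the standard recursion: the mover loses at a terminal position; elsewhere, the mover wins exactly when some move hands the opponent an L position.
Every move lowers a or b (never raises either), so fill the grid row by row in increasing a, and left to right within a row: each cell's successors are then already labelled.
      b=0  b=1  b=2  b=3  b=4  b=5  b=6  b=7  b=8  b=9
a=0:    L    W    L    W    L    W    L    W    L    W
a=1:    W    W    W    W    W    W    W    W    W    W
a=2:    L    W    L    W    L    W    L    W    L    W
a=3:    W    W    W    W    W    W    W    W    W    W
a=4:    L    W    L    W    L    W    L    W    L    W
a=5:    W    W    W    W    W    W    W    W    W    W
Cells with no legal move (terminal, hence L): (0,0).
The remaining L cells, each justified by listing all of its moves:
(0,2): →(0,1)(W) only, which is W, so L
(0,4): →(0,3)(W) only, which is W, so L
(0,6): →(0,5)(W), (0,1)(W) — all W, so L
(0,8): →(0,7)(W), (0,3)(W) — all W, so L
(2,0): →(1,0)(W) only, which is W, so L
(2,2): →(1,2)(W), (2,1)(W), (1,1)(W) — all W, so L
(2,4): →(1,4)(W), (2,3)(W), (1,3)(W) — all W, so L
(2,6): →(1,6)(W), (2,5)(W), (2,1)(W), (1,5)(W) — all W, so L
(2,8): →(1,8)(W), (2,7)(W), (2,3)(W), (1,7)(W) — all W, so L
(4,0): →(3,0)(W) only, which is W, so L
(4,2): →(3,2)(W), (4,1)(W), (3,1)(W) — all W, so L
(4,4): →(3,4)(W), (4,3)(W), (3,3)(W) — all W, so L
(4,6): →(3,6)(W), (4,5)(W), (4,1)(W), (3,5)(W) — all W, so L
(4,8): →(3,8)(W), (4,7)(W), (4,3)(W), (3,7)(W) — all W, so L
Every other cell has at least one move into one of the L cells above, so it is W.
L cells per row: a=0: 5, a=1: 0, a=2: 5, a=3: 0, a=4: 5, a=5: 0; total 15.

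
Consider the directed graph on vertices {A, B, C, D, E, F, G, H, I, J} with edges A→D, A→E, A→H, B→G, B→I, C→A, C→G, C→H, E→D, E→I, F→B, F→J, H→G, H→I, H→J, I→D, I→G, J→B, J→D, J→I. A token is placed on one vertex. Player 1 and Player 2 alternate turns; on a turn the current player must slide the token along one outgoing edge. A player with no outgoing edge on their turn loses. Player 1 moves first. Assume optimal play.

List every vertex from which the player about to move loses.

D, F, G

Classify positions by backward induction: terminal positions (no move available) are L. From any other position, the mover wins iff some move reaches an L.
Every edge goes from a vertex to one that appears earlier in the order G, D, I, B, J, E, F, H, A, C, so processing vertices in that order labels each vertex after all of its successors.
G: no outgoing edge → L
D: no outgoing edge → L
I: can move to D, which is L ⇒ W
B: can move to G, which is L ⇒ W
J: can move to D, which is L ⇒ W
E: can move to D, which is L ⇒ W
F: moves to J(W), B(W); every one is W ⇒ L
H: can move to G, which is L ⇒ W
A: can move to D, which is L ⇒ W
C: can move to G, which is L ⇒ W
The losing starting vertices are exactly the entries labelled L in this table (3 of them).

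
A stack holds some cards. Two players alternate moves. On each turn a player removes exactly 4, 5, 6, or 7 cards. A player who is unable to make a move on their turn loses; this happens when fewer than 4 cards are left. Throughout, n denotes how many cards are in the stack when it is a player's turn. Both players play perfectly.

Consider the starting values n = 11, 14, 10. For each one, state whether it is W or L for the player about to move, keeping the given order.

11: L, 14: L, 10: W

Build the W/L table. Terminal = L. A non-terminal position is W if it has a move to some L; otherwise it is L.
n=0: no move → L
n=1: no move → L
n=2: no move → L
n=3: no move → L
n=4: W (go to 0, an L position)
n=5: W (go to 1, an L position)
n=6: W (go to 2, an L position)
n=7: W (go to 3, an L position)
n=8: W (go to 3, an L position)
n=9: W (go to 3, an L position)
n=10: W (go to 3, an L position)
n=11: L (options 7(W), 6(W), 5(W), 4(W) are all W)
n=12: L (options 8(W), 7(W), 6(W), 5(W) are all W)
n=13: L (options 9(W), 8(W), 7(W), 6(W) are all W)
n=14: L (options 10(W), 9(W), 8(W), 7(W) are all W)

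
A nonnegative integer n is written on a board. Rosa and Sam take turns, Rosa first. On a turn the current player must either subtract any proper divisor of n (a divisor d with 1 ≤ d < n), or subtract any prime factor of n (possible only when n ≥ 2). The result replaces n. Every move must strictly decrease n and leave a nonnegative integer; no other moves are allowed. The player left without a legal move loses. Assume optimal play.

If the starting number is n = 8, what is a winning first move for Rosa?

Compute win/loss labels from the base case upward. A position with no move is L. Any other position is W if it can reach an L in one move, else L.
n=0: no move → L
n=1: no move → L
n=2: W (go to 0, an L position)
n=3: W (go to 0, an L position)
n=4: L (options 2(W), 3(W) are all W)
n=5: W (go to 0, an L position)
n=6: W (go to 4, an L position)
n=7: W (go to 0, an L position)
n=8: W (go to 4, an L position)
From 8, the L positions reachable in one move are: 4.

Move to 4.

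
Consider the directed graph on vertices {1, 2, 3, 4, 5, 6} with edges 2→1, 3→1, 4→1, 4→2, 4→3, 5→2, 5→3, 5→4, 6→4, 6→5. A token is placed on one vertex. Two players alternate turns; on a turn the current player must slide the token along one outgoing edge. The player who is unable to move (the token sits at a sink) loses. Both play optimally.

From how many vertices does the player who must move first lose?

2

Compute win/loss labels from the base case upward. A position with no move is L. Any other position is W if it can reach an L in one move, else L.
Every edge goes from a vertex to one that appears earlier in the order 1, 2, 3, 4, 5, 6, so processing vertices in that order labels each vertex after all of its successors.
1: no outgoing edge → L
2: can move to 1, which is L ⇒ W
3: can move to 1, which is L ⇒ W
4: can move to 1, which is L ⇒ W
5: moves to 4(W), 3(W), 2(W); every one is W ⇒ L
6: can move to 5, which is L ⇒ W
The L vertices are 1, 5; that is 2 in all.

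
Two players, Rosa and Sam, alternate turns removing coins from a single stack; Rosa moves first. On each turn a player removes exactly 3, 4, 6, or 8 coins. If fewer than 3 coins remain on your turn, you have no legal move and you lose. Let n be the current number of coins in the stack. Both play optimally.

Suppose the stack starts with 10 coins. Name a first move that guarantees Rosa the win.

Label each position W (a win for the player to move) or L (a loss). A position with no legal move is L; any other position is W exactly when some move reaches an L, and L when every move reaches a W.
n=0: no move → L
n=1: no move → L
n=2: no move → L
n=3: W (go to 0, an L position)
n=4: W (go to 1, an L position)
n=5: W (go to 2, an L position)
n=6: W (go to 2, an L position)
n=7: W (go to 1, an L position)
n=8: W (go to 2, an L position)
n=9: W (go to 1, an L position)
n=10: W (go to 2, an L position)
From 10, the L positions reachable in one move are: 2.

Remove 8, leaving 2.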